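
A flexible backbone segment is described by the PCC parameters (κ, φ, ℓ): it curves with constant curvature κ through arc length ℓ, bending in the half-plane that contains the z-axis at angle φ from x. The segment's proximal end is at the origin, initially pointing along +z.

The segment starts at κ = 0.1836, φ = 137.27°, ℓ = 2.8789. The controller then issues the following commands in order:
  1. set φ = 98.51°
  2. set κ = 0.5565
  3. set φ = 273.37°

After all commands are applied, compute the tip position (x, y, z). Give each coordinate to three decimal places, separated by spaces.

initial: κ=0.1836, φ=137.27°, ℓ=2.8789
cmd 1: set φ=98.51° → (κ,φ,ℓ)=(0.1836,98.51°,2.8789) → tip=(-0.1100,0.7351,2.7467)
cmd 2: set κ=0.5565 → (κ,φ,ℓ)=(0.5565,98.51°,2.8789) → tip=(-0.2742,1.8328,1.7961)
cmd 3: set φ=273.37° → (κ,φ,ℓ)=(0.5565,273.37°,2.8789) → tip=(0.1089,-1.8500,1.7961)

0.109 -1.850 1.796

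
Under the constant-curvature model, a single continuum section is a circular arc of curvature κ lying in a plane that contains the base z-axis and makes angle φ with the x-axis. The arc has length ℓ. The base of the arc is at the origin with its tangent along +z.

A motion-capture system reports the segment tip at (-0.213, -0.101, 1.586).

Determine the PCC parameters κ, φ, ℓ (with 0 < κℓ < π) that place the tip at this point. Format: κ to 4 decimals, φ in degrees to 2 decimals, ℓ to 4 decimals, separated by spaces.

0.1834 205.37 1.6093

ρ = √(x²+y²) = √(-0.213² + -0.101²) = 0.23573
φ = atan2(y, x) mod 360° = atan2(-0.101, -0.213) = 205.3693°
|p|² = ρ² + z² = 0.23573² + 1.586² = 2.57097
κ = 2ρ / |p|² = 2×0.23573 / 2.57097 = 0.18338
θ = 2·atan2(ρ, z) = 2·atan2(0.23573, 1.586) = 0.29511 rad
ℓ = θ/κ = 0.29511/0.18338 = 1.60926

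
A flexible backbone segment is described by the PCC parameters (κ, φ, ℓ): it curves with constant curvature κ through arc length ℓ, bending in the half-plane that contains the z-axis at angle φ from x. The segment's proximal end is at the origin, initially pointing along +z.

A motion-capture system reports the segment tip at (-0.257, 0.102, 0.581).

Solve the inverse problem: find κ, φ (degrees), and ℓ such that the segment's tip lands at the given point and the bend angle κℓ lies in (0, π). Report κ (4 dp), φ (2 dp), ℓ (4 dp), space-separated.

ρ = √(x²+y²) = √(-0.257² + 0.102²) = 0.27650
φ = atan2(y, x) mod 360° = atan2(0.102, -0.257) = 158.3525°
|p|² = ρ² + z² = 0.27650² + 0.581² = 0.41401
κ = 2ρ / |p|² = 2×0.27650 / 0.41401 = 1.33571
θ = 2·atan2(ρ, z) = 2·atan2(0.27650, 0.581) = 0.88837 rad
ℓ = θ/κ = 0.88837/1.33571 = 0.66510

1.3357 158.35 0.6651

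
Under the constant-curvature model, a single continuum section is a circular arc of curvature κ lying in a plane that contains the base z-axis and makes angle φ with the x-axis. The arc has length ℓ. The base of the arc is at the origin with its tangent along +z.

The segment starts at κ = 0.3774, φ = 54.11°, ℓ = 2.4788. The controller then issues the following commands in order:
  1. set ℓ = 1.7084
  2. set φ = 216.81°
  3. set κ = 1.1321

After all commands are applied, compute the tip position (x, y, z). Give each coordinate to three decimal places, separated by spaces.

initial: κ=0.3774, φ=54.11°, ℓ=2.4788
cmd 1: set ℓ=1.7084 → (κ,φ,ℓ)=(0.3774,54.11°,1.7084) → tip=(0.3118,0.4309,1.5925)
cmd 2: set φ=216.81° → (κ,φ,ℓ)=(0.3774,216.81°,1.7084) → tip=(-0.4259,-0.3187,1.5925)
cmd 3: set κ=1.1321 → (κ,φ,ℓ)=(1.1321,216.81°,1.7084) → tip=(-0.9585,-0.7173,0.8257)

-0.959 -0.717 0.826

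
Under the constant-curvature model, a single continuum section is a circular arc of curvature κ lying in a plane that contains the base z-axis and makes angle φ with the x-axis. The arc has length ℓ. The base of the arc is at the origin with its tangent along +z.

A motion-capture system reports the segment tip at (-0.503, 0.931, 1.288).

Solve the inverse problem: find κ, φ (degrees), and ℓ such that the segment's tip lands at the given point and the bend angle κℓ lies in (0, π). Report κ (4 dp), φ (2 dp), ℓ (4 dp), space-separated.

0.7616 118.38 1.8060

ρ = √(x²+y²) = √(-0.503² + 0.931²) = 1.05819
φ = atan2(y, x) mod 360° = atan2(0.931, -0.503) = 118.3814°
|p|² = ρ² + z² = 1.05819² + 1.288² = 2.77871
κ = 2ρ / |p|² = 2×1.05819 / 2.77871 = 0.76164
θ = 2·atan2(ρ, z) = 2·atan2(1.05819, 1.288) = 1.37552 rad
ℓ = θ/κ = 1.37552/0.76164 = 1.80599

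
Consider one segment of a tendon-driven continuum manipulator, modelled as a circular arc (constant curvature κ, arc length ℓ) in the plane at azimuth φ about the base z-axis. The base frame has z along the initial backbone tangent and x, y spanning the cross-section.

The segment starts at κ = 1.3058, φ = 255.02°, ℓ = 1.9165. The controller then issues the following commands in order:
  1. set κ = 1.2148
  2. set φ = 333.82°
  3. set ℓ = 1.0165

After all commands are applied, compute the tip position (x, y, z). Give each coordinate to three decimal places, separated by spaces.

0.495 -0.243 0.777

initial: κ=1.3058, φ=255.02°, ℓ=1.9165
cmd 1: set κ=1.2148 → (κ,φ,ℓ)=(1.2148,255.02°,1.9165) → tip=(-0.3590,-1.3415,0.5982)
cmd 2: set φ=333.82° → (κ,φ,ℓ)=(1.2148,333.82°,1.9165) → tip=(1.2463,-0.6127,0.5982)
cmd 3: set ℓ=1.0165 → (κ,φ,ℓ)=(1.2148,333.82°,1.0165) → tip=(0.4952,-0.2435,0.7772)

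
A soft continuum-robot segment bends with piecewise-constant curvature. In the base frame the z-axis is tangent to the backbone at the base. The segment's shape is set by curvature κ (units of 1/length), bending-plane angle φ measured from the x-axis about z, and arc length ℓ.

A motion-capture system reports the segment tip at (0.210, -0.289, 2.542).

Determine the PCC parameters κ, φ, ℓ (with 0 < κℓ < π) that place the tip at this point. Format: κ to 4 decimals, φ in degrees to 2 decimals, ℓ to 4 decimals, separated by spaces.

0.1084 306.00 2.5753

ρ = √(x²+y²) = √(0.210² + -0.289²) = 0.35724
φ = atan2(y, x) mod 360° = atan2(-0.289, 0.210) = 306.0038°
|p|² = ρ² + z² = 0.35724² + 2.542² = 6.58938
κ = 2ρ / |p|² = 2×0.35724 / 6.58938 = 0.10843
θ = 2·atan2(ρ, z) = 2·atan2(0.35724, 2.542) = 0.27924 rad
ℓ = θ/κ = 0.27924/0.10843 = 2.57534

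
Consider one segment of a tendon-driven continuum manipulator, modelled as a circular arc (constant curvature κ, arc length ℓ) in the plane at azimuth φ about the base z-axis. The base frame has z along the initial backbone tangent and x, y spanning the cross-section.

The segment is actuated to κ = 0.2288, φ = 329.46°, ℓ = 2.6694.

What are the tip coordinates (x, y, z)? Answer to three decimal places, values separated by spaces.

0.681 -0.402 2.507

θ = κ·ℓ = 0.2288 × 2.6694 = 0.61076 rad
ρ = (1 − cos θ)/κ = (1 − 0.81921)/0.2288 = 0.79015
z = sin θ / κ = 0.57349/0.2288 = 2.50651
x = ρ cos φ = 0.79015 × cos(329.46°) = 0.68054
y = ρ sin φ = 0.79015 × sin(329.46°) = -0.40151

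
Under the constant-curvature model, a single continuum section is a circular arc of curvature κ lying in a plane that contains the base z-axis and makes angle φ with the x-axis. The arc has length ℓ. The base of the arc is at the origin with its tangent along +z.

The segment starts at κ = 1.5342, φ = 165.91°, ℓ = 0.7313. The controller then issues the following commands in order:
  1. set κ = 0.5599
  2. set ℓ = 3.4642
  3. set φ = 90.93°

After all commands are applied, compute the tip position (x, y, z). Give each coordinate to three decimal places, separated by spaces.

initial: κ=1.5342, φ=165.91°, ℓ=0.7313
cmd 1: set κ=0.5599 → (κ,φ,ℓ)=(0.5599,165.91°,0.7313) → tip=(-0.1432,0.0359,0.7110)
cmd 2: set ℓ=3.4642 → (κ,φ,ℓ)=(0.5599,165.91°,3.4642) → tip=(-2.3568,0.5916,1.6659)
cmd 3: set φ=90.93° → (κ,φ,ℓ)=(0.5599,90.93°,3.4642) → tip=(-0.0394,2.4296,1.6659)

-0.039 2.430 1.666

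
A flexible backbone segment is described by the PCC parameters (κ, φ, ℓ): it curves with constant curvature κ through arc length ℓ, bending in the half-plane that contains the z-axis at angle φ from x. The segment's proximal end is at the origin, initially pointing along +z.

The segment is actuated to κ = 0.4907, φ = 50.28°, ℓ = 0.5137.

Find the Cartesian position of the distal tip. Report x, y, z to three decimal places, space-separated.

θ = κ·ℓ = 0.4907 × 0.5137 = 0.25207 rad
ρ = (1 − cos θ)/κ = (1 − 0.96840)/0.4907 = 0.06440
z = sin θ / κ = 0.24941/0.4907 = 0.50828
x = ρ cos φ = 0.06440 × cos(50.28°) = 0.04116
y = ρ sin φ = 0.06440 × sin(50.28°) = 0.04954

0.041 0.050 0.508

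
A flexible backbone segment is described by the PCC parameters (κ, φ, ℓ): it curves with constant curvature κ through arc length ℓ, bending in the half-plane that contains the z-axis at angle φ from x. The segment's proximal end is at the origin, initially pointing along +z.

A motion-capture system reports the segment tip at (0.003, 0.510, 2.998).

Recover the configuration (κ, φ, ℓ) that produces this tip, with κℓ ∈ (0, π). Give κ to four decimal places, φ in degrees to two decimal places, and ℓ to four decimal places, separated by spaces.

ρ = √(x²+y²) = √(0.003² + 0.510²) = 0.51001
φ = atan2(y, x) mod 360° = atan2(0.510, 0.003) = 89.6630°
|p|² = ρ² + z² = 0.51001² + 2.998² = 9.24811
κ = 2ρ / |p|² = 2×0.51001 / 9.24811 = 0.11029
θ = 2·atan2(ρ, z) = 2·atan2(0.51001, 2.998) = 0.33701 rad
ℓ = θ/κ = 0.33701/0.11029 = 3.05551

0.1103 89.66 3.0555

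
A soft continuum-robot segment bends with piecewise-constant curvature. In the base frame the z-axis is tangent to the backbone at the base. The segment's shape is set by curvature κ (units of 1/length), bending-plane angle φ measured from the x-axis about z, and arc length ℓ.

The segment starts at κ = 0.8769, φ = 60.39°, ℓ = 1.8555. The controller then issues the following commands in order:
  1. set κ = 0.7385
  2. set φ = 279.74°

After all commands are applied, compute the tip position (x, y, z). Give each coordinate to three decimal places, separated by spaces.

0.183 -1.069 1.327

initial: κ=0.8769, φ=60.39°, ℓ=1.8555
cmd 1: set κ=0.7385 → (κ,φ,ℓ)=(0.7385,60.39°,1.8555) → tip=(0.5358,0.9428,1.3270)
cmd 2: set φ=279.74° → (κ,φ,ℓ)=(0.7385,279.74°,1.8555) → tip=(0.1835,-1.0688,1.3270)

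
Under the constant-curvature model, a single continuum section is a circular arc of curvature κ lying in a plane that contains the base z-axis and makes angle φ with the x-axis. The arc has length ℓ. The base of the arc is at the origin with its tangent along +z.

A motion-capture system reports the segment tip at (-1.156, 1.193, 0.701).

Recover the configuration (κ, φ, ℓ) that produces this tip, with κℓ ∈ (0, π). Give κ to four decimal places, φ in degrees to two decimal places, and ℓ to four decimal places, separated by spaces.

1.0220 134.10 2.2926

ρ = √(x²+y²) = √(-1.156² + 1.193²) = 1.66120
φ = atan2(y, x) mod 360° = atan2(1.193, -1.156) = 134.0976°
|p|² = ρ² + z² = 1.66120² + 0.701² = 3.25099
κ = 2ρ / |p|² = 2×1.66120 / 3.25099 = 1.02197
θ = 2·atan2(ρ, z) = 2·atan2(1.66120, 0.701) = 2.34297 rad
ℓ = θ/κ = 2.34297/1.02197 = 2.29260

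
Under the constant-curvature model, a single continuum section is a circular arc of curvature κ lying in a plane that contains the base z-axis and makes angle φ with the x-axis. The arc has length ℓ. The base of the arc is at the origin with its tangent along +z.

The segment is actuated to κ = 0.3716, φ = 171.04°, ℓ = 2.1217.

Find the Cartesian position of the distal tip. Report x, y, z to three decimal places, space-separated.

θ = κ·ℓ = 0.3716 × 2.1217 = 0.78842 rad
ρ = (1 − cos θ)/κ = (1 − 0.70496)/0.3716 = 0.79396
z = sin θ / κ = 0.70924/0.3716 = 1.90862
x = ρ cos φ = 0.79396 × cos(171.04°) = -0.78427
y = ρ sin φ = 0.79396 × sin(171.04°) = 0.12366

-0.784 0.124 1.909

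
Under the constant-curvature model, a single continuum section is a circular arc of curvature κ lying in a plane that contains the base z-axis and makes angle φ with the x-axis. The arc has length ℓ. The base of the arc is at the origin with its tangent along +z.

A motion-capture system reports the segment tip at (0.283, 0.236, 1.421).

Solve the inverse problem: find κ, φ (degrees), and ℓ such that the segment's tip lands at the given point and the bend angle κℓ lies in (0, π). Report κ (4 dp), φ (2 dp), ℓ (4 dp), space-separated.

0.3420 39.83 1.4839

ρ = √(x²+y²) = √(0.283² + 0.236²) = 0.36849
φ = atan2(y, x) mod 360° = atan2(0.236, 0.283) = 39.8255°
|p|² = ρ² + z² = 0.36849² + 1.421² = 2.15503
κ = 2ρ / |p|² = 2×0.36849 / 2.15503 = 0.34198
θ = 2·atan2(ρ, z) = 2·atan2(0.36849, 1.421) = 0.50746 rad
ℓ = θ/κ = 0.50746/0.34198 = 1.48387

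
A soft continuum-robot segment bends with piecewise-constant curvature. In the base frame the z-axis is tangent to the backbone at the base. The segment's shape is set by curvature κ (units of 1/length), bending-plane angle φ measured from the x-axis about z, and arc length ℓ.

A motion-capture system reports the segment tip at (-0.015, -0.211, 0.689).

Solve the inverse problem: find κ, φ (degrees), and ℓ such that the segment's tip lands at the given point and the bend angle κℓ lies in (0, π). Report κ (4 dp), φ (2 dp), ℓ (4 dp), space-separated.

0.8144 265.93 0.7315

ρ = √(x²+y²) = √(-0.015² + -0.211²) = 0.21153
φ = atan2(y, x) mod 360° = atan2(-0.211, -0.015) = 265.9337°
|p|² = ρ² + z² = 0.21153² + 0.689² = 0.51947
κ = 2ρ / |p|² = 2×0.21153 / 0.51947 = 0.81442
θ = 2·atan2(ρ, z) = 2·atan2(0.21153, 0.689) = 0.59576 rad
ℓ = θ/κ = 0.59576/0.81442 = 0.73151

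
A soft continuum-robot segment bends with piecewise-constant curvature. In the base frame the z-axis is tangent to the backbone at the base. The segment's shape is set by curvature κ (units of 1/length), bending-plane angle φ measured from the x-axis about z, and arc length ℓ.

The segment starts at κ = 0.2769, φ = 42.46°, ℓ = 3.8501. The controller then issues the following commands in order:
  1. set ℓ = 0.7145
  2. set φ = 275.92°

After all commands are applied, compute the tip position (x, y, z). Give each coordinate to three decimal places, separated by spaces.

initial: κ=0.2769, φ=42.46°, ℓ=3.8501
cmd 1: set ℓ=0.7145 → (κ,φ,ℓ)=(0.2769,42.46°,0.7145) → tip=(0.0520,0.0476,0.7098)
cmd 2: set φ=275.92° → (κ,φ,ℓ)=(0.2769,275.92°,0.7145) → tip=(0.0073,-0.0701,0.7098)

0.007 -0.070 0.710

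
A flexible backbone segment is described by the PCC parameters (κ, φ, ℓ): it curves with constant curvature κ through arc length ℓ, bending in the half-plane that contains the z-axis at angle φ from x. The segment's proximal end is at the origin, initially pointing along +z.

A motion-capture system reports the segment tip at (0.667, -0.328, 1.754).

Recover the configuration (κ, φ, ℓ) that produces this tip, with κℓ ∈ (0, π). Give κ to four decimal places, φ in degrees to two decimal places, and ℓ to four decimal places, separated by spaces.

0.4096 333.81 1.9570

ρ = √(x²+y²) = √(0.667² + -0.328²) = 0.74329
φ = atan2(y, x) mod 360° = atan2(-0.328, 0.667) = 333.8142°
|p|² = ρ² + z² = 0.74329² + 1.754² = 3.62899
κ = 2ρ / |p|² = 2×0.74329 / 3.62899 = 0.40964
θ = 2·atan2(ρ, z) = 2·atan2(0.74329, 1.754) = 0.80165 rad
ℓ = θ/κ = 0.80165/0.40964 = 1.95697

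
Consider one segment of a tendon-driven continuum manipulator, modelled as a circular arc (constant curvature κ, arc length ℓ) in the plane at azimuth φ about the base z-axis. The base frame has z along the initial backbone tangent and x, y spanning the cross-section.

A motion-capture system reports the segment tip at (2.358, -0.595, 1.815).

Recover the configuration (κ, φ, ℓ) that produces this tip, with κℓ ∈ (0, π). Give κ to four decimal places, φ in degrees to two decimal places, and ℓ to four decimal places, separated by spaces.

0.5282 345.84 3.5201

ρ = √(x²+y²) = √(2.358² + -0.595²) = 2.43191
φ = atan2(y, x) mod 360° = atan2(-0.595, 2.358) = 345.8380°
|p|² = ρ² + z² = 2.43191² + 1.815² = 9.20841
κ = 2ρ / |p|² = 2×2.43191 / 9.20841 = 0.52819
θ = 2·atan2(ρ, z) = 2·atan2(2.43191, 1.815) = 1.85930 rad
ℓ = θ/κ = 1.85930/0.52819 = 3.52011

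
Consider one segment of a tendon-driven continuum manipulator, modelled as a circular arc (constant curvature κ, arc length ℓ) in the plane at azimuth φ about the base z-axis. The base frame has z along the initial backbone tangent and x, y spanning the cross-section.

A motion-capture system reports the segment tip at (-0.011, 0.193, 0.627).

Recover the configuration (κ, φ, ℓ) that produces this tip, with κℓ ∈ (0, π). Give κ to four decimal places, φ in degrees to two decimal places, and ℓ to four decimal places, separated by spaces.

0.8981 93.26 0.6660

ρ = √(x²+y²) = √(-0.011² + 0.193²) = 0.19331
φ = atan2(y, x) mod 360° = atan2(0.193, -0.011) = 93.2620°
|p|² = ρ² + z² = 0.19331² + 0.627² = 0.43050
κ = 2ρ / |p|² = 2×0.19331 / 0.43050 = 0.89809
θ = 2·atan2(ρ, z) = 2·atan2(0.19331, 0.627) = 0.59813 rad
ℓ = θ/κ = 0.59813/0.89809 = 0.66601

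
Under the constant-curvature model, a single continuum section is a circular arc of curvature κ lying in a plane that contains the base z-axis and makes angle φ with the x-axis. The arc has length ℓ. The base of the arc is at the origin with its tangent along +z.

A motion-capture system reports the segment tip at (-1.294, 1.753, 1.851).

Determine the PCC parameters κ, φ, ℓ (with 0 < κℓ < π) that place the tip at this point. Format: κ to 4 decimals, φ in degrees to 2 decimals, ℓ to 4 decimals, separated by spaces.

ρ = √(x²+y²) = √(-1.294² + 1.753²) = 2.17886
φ = atan2(y, x) mod 360° = atan2(1.753, -1.294) = 126.4334°
|p|² = ρ² + z² = 2.17886² + 1.851² = 8.17365
κ = 2ρ / |p|² = 2×2.17886 / 8.17365 = 0.53314
θ = 2·atan2(ρ, z) = 2·atan2(2.17886, 1.851) = 1.73316 rad
ℓ = θ/κ = 1.73316/0.53314 = 3.25082

0.5331 126.43 3.2508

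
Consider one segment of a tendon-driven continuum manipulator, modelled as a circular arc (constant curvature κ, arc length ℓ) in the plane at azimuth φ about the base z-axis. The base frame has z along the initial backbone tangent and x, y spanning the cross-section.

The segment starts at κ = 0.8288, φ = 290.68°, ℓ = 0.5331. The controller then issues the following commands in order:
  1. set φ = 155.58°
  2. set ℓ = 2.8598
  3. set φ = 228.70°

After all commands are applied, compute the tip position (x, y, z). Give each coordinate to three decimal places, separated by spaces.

initial: κ=0.8288, φ=290.68°, ℓ=0.5331
cmd 1: set φ=155.58° → (κ,φ,ℓ)=(0.8288,155.58°,0.5331) → tip=(-0.1055,0.0479,0.5159)
cmd 2: set ℓ=2.8598 → (κ,φ,ℓ)=(0.8288,155.58°,2.8598) → tip=(-1.8863,0.8564,0.8411)
cmd 3: set φ=228.70° → (κ,φ,ℓ)=(0.8288,228.70°,2.8598) → tip=(-1.3673,-1.5563,0.8411)

-1.367 -1.556 0.841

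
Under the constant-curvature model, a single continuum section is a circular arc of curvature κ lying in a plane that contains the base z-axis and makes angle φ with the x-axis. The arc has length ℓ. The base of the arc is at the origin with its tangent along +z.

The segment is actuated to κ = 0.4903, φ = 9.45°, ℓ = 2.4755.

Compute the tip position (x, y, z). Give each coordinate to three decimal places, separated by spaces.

θ = κ·ℓ = 0.4903 × 2.4755 = 1.21374 rad
ρ = (1 − cos θ)/κ = (1 − 0.34952)/0.4903 = 1.32670
z = sin θ / κ = 0.93693/0.4903 = 1.91093
x = ρ cos φ = 1.32670 × cos(9.45°) = 1.30869
y = ρ sin φ = 1.32670 × sin(9.45°) = 0.21783

1.309 0.218 1.911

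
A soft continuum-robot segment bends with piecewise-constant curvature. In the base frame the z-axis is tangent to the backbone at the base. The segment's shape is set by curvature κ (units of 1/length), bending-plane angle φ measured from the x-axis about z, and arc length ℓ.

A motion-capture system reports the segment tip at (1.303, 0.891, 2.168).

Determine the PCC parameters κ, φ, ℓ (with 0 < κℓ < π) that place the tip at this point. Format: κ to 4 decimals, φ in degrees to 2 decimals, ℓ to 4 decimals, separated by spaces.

0.4390 34.36 2.8673

ρ = √(x²+y²) = √(1.303² + 0.891²) = 1.57851
φ = atan2(y, x) mod 360° = atan2(0.891, 1.303) = 34.3646°
|p|² = ρ² + z² = 1.57851² + 2.168² = 7.19191
κ = 2ρ / |p|² = 2×1.57851 / 7.19191 = 0.43897
θ = 2·atan2(ρ, z) = 2·atan2(1.57851, 2.168) = 1.25867 rad
ℓ = θ/κ = 1.25867/0.43897 = 2.86733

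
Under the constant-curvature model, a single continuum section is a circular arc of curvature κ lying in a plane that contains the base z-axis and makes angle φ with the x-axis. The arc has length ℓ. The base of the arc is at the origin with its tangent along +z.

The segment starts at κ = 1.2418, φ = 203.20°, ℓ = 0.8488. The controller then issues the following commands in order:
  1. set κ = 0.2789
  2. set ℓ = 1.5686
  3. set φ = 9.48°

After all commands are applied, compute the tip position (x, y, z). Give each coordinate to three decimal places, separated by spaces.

initial: κ=1.2418, φ=203.20°, ℓ=0.8488
cmd 1: set κ=0.2789 → (κ,φ,ℓ)=(0.2789,203.20°,0.8488) → tip=(-0.0919,-0.0394,0.8409)
cmd 2: set ℓ=1.5686 → (κ,φ,ℓ)=(0.2789,203.20°,1.5686) → tip=(-0.3104,-0.1330,1.5190)
cmd 3: set φ=9.48° → (κ,φ,ℓ)=(0.2789,9.48°,1.5686) → tip=(0.3331,0.0556,1.5190)

0.333 0.056 1.519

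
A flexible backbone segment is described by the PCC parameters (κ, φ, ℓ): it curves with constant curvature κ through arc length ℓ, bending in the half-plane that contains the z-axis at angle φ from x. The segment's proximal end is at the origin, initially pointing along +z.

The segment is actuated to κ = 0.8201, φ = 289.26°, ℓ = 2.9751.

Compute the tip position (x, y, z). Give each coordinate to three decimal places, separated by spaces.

0.709 -2.030 0.787

θ = κ·ℓ = 0.8201 × 2.9751 = 2.43988 rad
ρ = (1 − cos θ)/κ = (1 − -0.76374)/0.8201 = 2.15064
z = sin θ / κ = 0.64553/0.8201 = 0.78713
x = ρ cos φ = 2.15064 × cos(289.26°) = 0.70940
y = ρ sin φ = 2.15064 × sin(289.26°) = -2.03027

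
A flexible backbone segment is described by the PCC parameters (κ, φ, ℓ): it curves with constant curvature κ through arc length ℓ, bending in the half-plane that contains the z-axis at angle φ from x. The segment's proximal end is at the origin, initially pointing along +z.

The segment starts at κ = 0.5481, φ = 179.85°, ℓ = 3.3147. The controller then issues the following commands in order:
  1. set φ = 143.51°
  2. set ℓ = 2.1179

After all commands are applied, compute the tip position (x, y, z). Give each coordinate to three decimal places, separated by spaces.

initial: κ=0.5481, φ=179.85°, ℓ=3.3147
cmd 1: set φ=143.51° → (κ,φ,ℓ)=(0.5481,143.51°,3.3147) → tip=(-1.8240,1.3492,1.7696)
cmd 2: set ℓ=2.1179 → (κ,φ,ℓ)=(0.5481,143.51°,2.1179) → tip=(-0.8822,0.6525,1.6733)

-0.882 0.653 1.673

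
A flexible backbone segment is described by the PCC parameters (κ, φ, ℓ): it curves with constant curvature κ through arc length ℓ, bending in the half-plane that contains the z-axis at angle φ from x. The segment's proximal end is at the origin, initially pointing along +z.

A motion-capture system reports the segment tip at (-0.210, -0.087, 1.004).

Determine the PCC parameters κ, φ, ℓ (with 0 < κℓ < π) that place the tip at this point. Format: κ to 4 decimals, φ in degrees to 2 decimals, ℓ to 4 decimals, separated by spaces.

0.4290 202.50 1.0380

ρ = √(x²+y²) = √(-0.210² + -0.087²) = 0.22731
φ = atan2(y, x) mod 360° = atan2(-0.087, -0.210) = 202.5035°
|p|² = ρ² + z² = 0.22731² + 1.004² = 1.05968
κ = 2ρ / |p|² = 2×0.22731 / 1.05968 = 0.42901
θ = 2·atan2(ρ, z) = 2·atan2(0.22731, 1.004) = 0.44530 rad
ℓ = θ/κ = 0.44530/0.42901 = 1.03796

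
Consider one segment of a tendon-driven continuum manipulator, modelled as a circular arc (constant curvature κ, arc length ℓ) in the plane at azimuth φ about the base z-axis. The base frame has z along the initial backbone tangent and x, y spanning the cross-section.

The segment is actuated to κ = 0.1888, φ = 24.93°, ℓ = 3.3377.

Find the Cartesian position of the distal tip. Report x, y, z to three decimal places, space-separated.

0.923 0.429 3.121

θ = κ·ℓ = 0.1888 × 3.3377 = 0.63016 rad
ρ = (1 − cos θ)/κ = (1 − 0.80793)/0.1888 = 1.01730
z = sin θ / κ = 0.58927/0.1888 = 3.12115
x = ρ cos φ = 1.01730 × cos(24.93°) = 0.92251
y = ρ sin φ = 1.01730 × sin(24.93°) = 0.42880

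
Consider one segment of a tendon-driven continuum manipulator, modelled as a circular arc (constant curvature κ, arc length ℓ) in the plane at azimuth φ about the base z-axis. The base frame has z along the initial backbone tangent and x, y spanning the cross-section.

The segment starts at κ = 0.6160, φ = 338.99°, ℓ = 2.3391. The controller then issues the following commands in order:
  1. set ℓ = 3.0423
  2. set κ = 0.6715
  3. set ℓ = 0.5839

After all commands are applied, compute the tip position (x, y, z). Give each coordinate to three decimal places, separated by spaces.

initial: κ=0.6160, φ=338.99°, ℓ=2.3391
cmd 1: set ℓ=3.0423 → (κ,φ,ℓ)=(0.6160,338.99°,3.0423) → tip=(1.9680,-0.7558,1.5493)
cmd 2: set κ=0.6715 → (κ,φ,ℓ)=(0.6715,338.99°,3.0423) → tip=(2.0224,-0.7767,1.3263)
cmd 3: set ℓ=0.5839 → (κ,φ,ℓ)=(0.6715,338.99°,0.5839) → tip=(0.1055,-0.0405,0.5691)

0.105 -0.041 0.569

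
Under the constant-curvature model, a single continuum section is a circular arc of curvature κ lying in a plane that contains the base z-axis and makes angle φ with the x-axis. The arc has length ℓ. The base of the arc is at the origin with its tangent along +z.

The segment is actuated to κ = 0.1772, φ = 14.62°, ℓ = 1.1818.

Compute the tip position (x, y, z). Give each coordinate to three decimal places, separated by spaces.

0.119 0.031 1.173

θ = κ·ℓ = 0.1772 × 1.1818 = 0.20941 rad
ρ = (1 − cos θ)/κ = (1 − 0.97815)/0.1772 = 0.12329
z = sin θ / κ = 0.20789/0.1772 = 1.17318
x = ρ cos φ = 0.12329 × cos(14.62°) = 0.11930
y = ρ sin φ = 0.12329 × sin(14.62°) = 0.03112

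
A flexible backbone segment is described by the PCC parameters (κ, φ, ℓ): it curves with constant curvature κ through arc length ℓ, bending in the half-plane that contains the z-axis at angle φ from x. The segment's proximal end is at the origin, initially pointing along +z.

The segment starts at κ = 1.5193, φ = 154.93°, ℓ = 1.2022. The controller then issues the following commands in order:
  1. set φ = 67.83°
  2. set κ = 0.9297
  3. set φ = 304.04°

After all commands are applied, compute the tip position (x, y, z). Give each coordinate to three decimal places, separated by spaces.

initial: κ=1.5193, φ=154.93°, ℓ=1.2022
cmd 1: set φ=67.83° → (κ,φ,ℓ)=(1.5193,67.83°,1.2022) → tip=(0.3112,0.7637,0.6368)
cmd 2: set κ=0.9297 → (κ,φ,ℓ)=(0.9297,67.83°,1.2022) → tip=(0.2282,0.5600,0.9671)
cmd 3: set φ=304.04° → (κ,φ,ℓ)=(0.9297,304.04°,1.2022) → tip=(0.3385,-0.5011,0.9671)

0.339 -0.501 0.967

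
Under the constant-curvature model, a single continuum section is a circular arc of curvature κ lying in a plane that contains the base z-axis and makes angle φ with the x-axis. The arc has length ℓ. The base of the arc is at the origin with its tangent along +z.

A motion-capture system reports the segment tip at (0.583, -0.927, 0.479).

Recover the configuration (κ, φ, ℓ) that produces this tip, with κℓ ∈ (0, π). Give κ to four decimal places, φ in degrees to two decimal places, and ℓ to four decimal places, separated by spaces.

1.5330 302.17 1.5113

ρ = √(x²+y²) = √(0.583² + -0.927²) = 1.09509
φ = atan2(y, x) mod 360° = atan2(-0.927, 0.583) = 302.1662°
|p|² = ρ² + z² = 1.09509² + 0.479² = 1.42866
κ = 2ρ / |p|² = 2×1.09509 / 1.42866 = 1.53303
θ = 2·atan2(ρ, z) = 2·atan2(1.09509, 0.479) = 2.31693 rad
ℓ = θ/κ = 2.31693/1.53303 = 1.51134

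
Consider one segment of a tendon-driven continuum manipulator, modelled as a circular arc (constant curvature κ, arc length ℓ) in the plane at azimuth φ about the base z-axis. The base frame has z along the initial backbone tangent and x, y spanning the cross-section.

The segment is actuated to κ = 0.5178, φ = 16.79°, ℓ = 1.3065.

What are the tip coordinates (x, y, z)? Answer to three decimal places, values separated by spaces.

0.407 0.123 1.209

θ = κ·ℓ = 0.5178 × 1.3065 = 0.67651 rad
ρ = (1 − cos θ)/κ = (1 − 0.77977)/0.5178 = 0.42533
z = sin θ / κ = 0.62607/0.5178 = 1.20910
x = ρ cos φ = 0.42533 × cos(16.79°) = 0.40720
y = ρ sin φ = 0.42533 × sin(16.79°) = 0.12286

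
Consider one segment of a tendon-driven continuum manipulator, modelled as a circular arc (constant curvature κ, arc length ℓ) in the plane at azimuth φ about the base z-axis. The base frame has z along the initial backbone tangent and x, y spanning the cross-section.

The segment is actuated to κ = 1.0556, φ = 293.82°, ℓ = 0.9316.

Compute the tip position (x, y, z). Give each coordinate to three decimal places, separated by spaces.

0.171 -0.386 0.789

θ = κ·ℓ = 1.0556 × 0.9316 = 0.98340 rad
ρ = (1 − cos θ)/κ = (1 − 0.55420)/1.0556 = 0.42232
z = sin θ / κ = 0.83238/1.0556 = 0.78854
x = ρ cos φ = 0.42232 × cos(293.82°) = 0.17056
y = ρ sin φ = 0.42232 × sin(293.82°) = -0.38635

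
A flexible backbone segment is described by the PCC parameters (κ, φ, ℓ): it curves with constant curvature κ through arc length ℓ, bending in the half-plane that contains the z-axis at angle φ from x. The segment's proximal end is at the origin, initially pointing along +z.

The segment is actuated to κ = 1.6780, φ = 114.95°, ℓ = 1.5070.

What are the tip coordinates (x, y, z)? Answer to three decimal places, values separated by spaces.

-0.457 0.982 0.343

θ = κ·ℓ = 1.6780 × 1.5070 = 2.52875 rad
ρ = (1 − cos θ)/κ = (1 − -0.81801)/1.6780 = 1.08344
z = sin θ / κ = 0.57520/1.6780 = 0.34279
x = ρ cos φ = 1.08344 × cos(114.95°) = -0.45702
y = ρ sin φ = 1.08344 × sin(114.95°) = 0.98233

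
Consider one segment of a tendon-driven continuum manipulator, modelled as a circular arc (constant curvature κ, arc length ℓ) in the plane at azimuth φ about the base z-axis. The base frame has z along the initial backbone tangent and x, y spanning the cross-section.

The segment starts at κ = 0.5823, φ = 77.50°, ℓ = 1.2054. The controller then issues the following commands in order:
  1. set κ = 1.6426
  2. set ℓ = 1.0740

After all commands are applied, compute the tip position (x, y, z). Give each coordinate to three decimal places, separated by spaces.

0.157 0.709 0.597

initial: κ=0.5823, φ=77.50°, ℓ=1.2054
cmd 1: set κ=1.6426 → (κ,φ,ℓ)=(1.6426,77.50°,1.2054) → tip=(0.1842,0.8308,0.5585)
cmd 2: set ℓ=1.0740 → (κ,φ,ℓ)=(1.6426,77.50°,1.0740) → tip=(0.1571,0.7086,0.5974)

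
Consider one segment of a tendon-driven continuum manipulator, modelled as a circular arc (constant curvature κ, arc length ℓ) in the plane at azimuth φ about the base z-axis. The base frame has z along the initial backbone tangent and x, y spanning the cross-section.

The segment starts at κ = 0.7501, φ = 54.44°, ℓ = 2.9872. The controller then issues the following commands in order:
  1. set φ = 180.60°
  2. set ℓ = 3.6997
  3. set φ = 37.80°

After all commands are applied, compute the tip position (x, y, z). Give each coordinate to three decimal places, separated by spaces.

initial: κ=0.7501, φ=54.44°, ℓ=2.9872
cmd 1: set φ=180.60° → (κ,φ,ℓ)=(0.7501,180.60°,2.9872) → tip=(-2.1608,-0.0226,1.0450)
cmd 2: set ℓ=3.6997 → (κ,φ,ℓ)=(0.7501,180.60°,3.6997) → tip=(-2.5777,-0.0270,0.4777)
cmd 3: set φ=37.80° → (κ,φ,ℓ)=(0.7501,37.80°,3.6997) → tip=(2.0369,1.5800,0.4777)

2.037 1.580 0.478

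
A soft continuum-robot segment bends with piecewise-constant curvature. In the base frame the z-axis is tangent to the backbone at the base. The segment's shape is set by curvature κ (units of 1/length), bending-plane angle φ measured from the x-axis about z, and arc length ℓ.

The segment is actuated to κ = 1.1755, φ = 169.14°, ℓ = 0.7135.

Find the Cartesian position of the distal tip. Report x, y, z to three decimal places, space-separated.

-0.277 0.053 0.633

θ = κ·ℓ = 1.1755 × 0.7135 = 0.83872 rad
ρ = (1 − cos θ)/κ = (1 − 0.66842)/1.1755 = 0.28208
z = sin θ / κ = 0.74379/1.1755 = 0.63274
x = ρ cos φ = 0.28208 × cos(169.14°) = -0.27703
y = ρ sin φ = 0.28208 × sin(169.14°) = 0.05315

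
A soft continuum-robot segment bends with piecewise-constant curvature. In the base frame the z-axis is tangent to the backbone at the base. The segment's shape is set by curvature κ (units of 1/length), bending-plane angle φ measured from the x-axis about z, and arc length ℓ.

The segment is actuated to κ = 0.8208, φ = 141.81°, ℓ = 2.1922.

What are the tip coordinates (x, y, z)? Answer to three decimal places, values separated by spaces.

θ = κ·ℓ = 0.8208 × 2.1922 = 1.79936 rad
ρ = (1 − cos θ)/κ = (1 − -0.22658)/0.8208 = 1.49437
z = sin θ / κ = 0.97399/0.8208 = 1.18664
x = ρ cos φ = 1.49437 × cos(141.81°) = -1.17452
y = ρ sin φ = 1.49437 × sin(141.81°) = 0.92392

-1.175 0.924 1.187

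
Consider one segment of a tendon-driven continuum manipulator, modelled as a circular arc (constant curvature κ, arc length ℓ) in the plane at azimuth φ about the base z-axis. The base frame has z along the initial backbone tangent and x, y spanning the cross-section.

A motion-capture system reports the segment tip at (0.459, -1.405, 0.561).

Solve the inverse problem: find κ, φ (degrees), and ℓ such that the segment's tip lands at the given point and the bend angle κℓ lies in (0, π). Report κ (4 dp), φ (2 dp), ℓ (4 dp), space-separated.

ρ = √(x²+y²) = √(0.459² + -1.405²) = 1.47808
φ = atan2(y, x) mod 360° = atan2(-1.405, 0.459) = 288.0917°
|p|² = ρ² + z² = 1.47808² + 0.561² = 2.49943
κ = 2ρ / |p|² = 2×1.47808 / 2.49943 = 1.18273
θ = 2·atan2(ρ, z) = 2·atan2(1.47808, 0.561) = 2.41609 rad
ℓ = θ/κ = 2.41609/1.18273 = 2.04281

1.1827 288.09 2.0428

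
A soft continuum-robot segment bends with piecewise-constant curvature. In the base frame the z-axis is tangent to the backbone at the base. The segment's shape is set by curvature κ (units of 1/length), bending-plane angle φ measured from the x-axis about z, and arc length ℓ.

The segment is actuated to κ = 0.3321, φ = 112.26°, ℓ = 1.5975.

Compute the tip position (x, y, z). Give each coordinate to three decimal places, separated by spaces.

θ = κ·ℓ = 0.3321 × 1.5975 = 0.53053 rad
ρ = (1 − cos θ)/κ = (1 − 0.86254)/0.3321 = 0.41391
z = sin θ / κ = 0.50599/0.3321 = 1.52361
x = ρ cos φ = 0.41391 × cos(112.26°) = -0.15679
y = ρ sin φ = 0.41391 × sin(112.26°) = 0.38307

-0.157 0.383 1.524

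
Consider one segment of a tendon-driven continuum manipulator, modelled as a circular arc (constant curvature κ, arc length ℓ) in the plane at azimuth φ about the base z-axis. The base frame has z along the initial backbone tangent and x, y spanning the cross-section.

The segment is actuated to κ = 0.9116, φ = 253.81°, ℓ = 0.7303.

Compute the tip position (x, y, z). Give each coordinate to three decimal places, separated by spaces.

θ = κ·ℓ = 0.9116 × 0.7303 = 0.66574 rad
ρ = (1 − cos θ)/κ = (1 − 0.78646)/0.9116 = 0.23425
z = sin θ / κ = 0.61764/0.9116 = 0.67754
x = ρ cos φ = 0.23425 × cos(253.81°) = -0.06531
y = ρ sin φ = 0.23425 × sin(253.81°) = -0.22496

-0.065 -0.225 0.678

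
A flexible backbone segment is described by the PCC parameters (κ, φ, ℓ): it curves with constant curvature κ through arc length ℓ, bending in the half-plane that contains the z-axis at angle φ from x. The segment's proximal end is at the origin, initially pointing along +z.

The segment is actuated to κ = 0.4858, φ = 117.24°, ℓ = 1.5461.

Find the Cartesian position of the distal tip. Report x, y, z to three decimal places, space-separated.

-0.254 0.492 1.405

θ = κ·ℓ = 0.4858 × 1.5461 = 0.75110 rad
ρ = (1 − cos θ)/κ = (1 − 0.73094)/0.4858 = 0.55385
z = sin θ / κ = 0.68244/0.4858 = 1.40478
x = ρ cos φ = 0.55385 × cos(117.24°) = -0.25351
y = ρ sin φ = 0.55385 × sin(117.24°) = 0.49242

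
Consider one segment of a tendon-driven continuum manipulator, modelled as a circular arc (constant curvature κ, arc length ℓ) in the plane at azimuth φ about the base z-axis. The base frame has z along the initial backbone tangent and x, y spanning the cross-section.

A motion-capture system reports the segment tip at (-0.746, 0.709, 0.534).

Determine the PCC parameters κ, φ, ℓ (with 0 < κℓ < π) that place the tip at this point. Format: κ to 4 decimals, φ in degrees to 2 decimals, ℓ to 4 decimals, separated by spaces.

1.5311 136.46 1.4266

ρ = √(x²+y²) = √(-0.746² + 0.709²) = 1.02917
φ = atan2(y, x) mod 360° = atan2(0.709, -0.746) = 136.4567°
|p|² = ρ² + z² = 1.02917² + 0.534² = 1.34435
κ = 2ρ / |p|² = 2×1.02917 / 1.34435 = 1.53111
θ = 2·atan2(ρ, z) = 2·atan2(1.02917, 0.534) = 2.18434 rad
ℓ = θ/κ = 2.18434/1.53111 = 1.42665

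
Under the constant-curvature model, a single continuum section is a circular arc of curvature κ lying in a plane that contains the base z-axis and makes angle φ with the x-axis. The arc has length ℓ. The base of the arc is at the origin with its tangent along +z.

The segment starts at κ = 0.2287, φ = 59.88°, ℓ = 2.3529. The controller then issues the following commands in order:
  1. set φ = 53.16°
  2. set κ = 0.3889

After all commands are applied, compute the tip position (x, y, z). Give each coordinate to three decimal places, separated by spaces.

0.602 0.803 2.038

initial: κ=0.2287, φ=59.88°, ℓ=2.3529
cmd 1: set φ=53.16° → (κ,φ,ℓ)=(0.2287,53.16°,2.3529) → tip=(0.3705,0.4945,2.2410)
cmd 2: set κ=0.3889 → (κ,φ,ℓ)=(0.3889,53.16°,2.3529) → tip=(0.6017,0.8031,2.0380)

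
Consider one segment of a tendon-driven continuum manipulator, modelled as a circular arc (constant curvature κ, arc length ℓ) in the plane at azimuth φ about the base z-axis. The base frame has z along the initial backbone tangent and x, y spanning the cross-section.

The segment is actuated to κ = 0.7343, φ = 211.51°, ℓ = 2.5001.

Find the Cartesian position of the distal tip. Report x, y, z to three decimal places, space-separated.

-1.465 -0.898 1.314

θ = κ·ℓ = 0.7343 × 2.5001 = 1.83582 rad
ρ = (1 − cos θ)/κ = (1 − -0.26194)/0.7343 = 1.71856
z = sin θ / κ = 0.96509/0.7343 = 1.31429
x = ρ cos φ = 1.71856 × cos(211.51°) = -1.46515
y = ρ sin φ = 1.71856 × sin(211.51°) = -0.89820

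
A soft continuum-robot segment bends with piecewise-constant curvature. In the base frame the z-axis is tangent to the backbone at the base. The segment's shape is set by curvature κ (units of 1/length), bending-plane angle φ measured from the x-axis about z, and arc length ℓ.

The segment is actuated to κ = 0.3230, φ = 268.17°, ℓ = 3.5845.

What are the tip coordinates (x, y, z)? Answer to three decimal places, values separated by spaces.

-0.059 -1.852 2.836

θ = κ·ℓ = 0.3230 × 3.5845 = 1.15779 rad
ρ = (1 − cos θ)/κ = (1 − 0.40136)/0.3230 = 1.85337
z = sin θ / κ = 0.91592/0.3230 = 2.83566
x = ρ cos φ = 1.85337 × cos(268.17°) = -0.05919
y = ρ sin φ = 1.85337 × sin(268.17°) = -1.85242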